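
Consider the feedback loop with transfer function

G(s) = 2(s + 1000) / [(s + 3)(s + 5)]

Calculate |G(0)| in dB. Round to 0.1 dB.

42.5 dB

G(0) = 2·1000 / (3·5) ≈ 133.33
20 log₁₀(133.33) ≈ 42.50 dB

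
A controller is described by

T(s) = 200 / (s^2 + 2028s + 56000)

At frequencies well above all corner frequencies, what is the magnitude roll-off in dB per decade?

-40 dB/decade

Each pole contributes −20 dB/decade at high frequency; each zero contributes +20 dB/decade.
Net: 0 zero(s) − 2 pole(s) → -40 dB/decade.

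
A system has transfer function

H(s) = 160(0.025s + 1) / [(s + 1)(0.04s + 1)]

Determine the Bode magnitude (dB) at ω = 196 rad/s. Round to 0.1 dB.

-5.7 dB

At ω = 196 rad/s:
zero (1 + j196·0.025) = 1 + j4.9 → |·| ≈ 5.001, ∠ ≈ 78.47°
pole (1 + j196·1) = 1 + j196 → |·| ≈ 196, ∠ ≈ 89.71°
pole (1 + j196·0.04) = 1 + j7.84 → |·| ≈ 7.9035, ∠ ≈ 82.73°
|H| = 160 · 5.001 / (196 · 7.9035) ≈ 0.51654
Gain = 20 log₁₀(0.51654) ≈ -5.74 dB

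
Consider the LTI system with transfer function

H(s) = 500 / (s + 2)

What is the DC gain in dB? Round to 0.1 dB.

H(0) = 500 / 2 = 250
20 log₁₀(250) ≈ 47.96 dB

48.0 dB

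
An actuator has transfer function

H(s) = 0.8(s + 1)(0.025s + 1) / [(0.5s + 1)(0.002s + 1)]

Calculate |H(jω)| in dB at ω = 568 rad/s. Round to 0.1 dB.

23.6 dB

At ω = 568 rad/s:
zero (1 + j568·1) = 1 + j568 → |·| ≈ 568, ∠ ≈ 89.90°
zero (1 + j568·0.025) = 1 + j14.2 → |·| ≈ 14.235, ∠ ≈ 85.97°
pole (1 + j568·0.5) = 1 + j284 → |·| ≈ 284, ∠ ≈ 89.80°
pole (1 + j568·0.002) = 1 + j1.136 → |·| ≈ 1.5134, ∠ ≈ 48.64°
|H| = 0.8 · 568 · 14.235 / (284 · 1.5134) ≈ 15.05
Gain = 20 log₁₀(15.05) ≈ 23.55 dB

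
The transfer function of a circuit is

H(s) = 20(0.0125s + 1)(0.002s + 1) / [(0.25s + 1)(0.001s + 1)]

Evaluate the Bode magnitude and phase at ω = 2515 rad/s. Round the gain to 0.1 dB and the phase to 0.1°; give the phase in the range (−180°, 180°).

At ω = 2515 rad/s:
zero (1 + j2515·0.0125) = 1 + j31.4375 → |·| ≈ 31.453, ∠ ≈ 88.18°
zero (1 + j2515·0.002) = 1 + j5.03 → |·| ≈ 5.1284, ∠ ≈ 78.76°
pole (1 + j2515·0.25) = 1 + j628.75 → |·| ≈ 628.75, ∠ ≈ 89.91°
pole (1 + j2515·0.001) = 1 + j2.515 → |·| ≈ 2.7065, ∠ ≈ 68.32°
|H| = 20 · 31.453 · 5.1284 / (628.75 · 2.7065) ≈ 1.8958
Gain = 20 log₁₀(1.8958) ≈ 5.56 dB
∠H = (88.18° + 78.76°) − (89.91° + 68.32°) = 8.71°

5.6 dB, 8.7°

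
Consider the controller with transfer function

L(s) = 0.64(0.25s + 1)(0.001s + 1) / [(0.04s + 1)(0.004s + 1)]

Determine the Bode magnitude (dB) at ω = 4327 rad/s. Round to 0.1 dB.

At ω = 4327 rad/s:
zero (1 + j4327·0.25) = 1 + j1081.75 → |·| ≈ 1081.8, ∠ ≈ 89.95°
zero (1 + j4327·0.001) = 1 + j4.327 → |·| ≈ 4.4411, ∠ ≈ 76.99°
pole (1 + j4327·0.04) = 1 + j173.08 → |·| ≈ 173.08, ∠ ≈ 89.67°
pole (1 + j4327·0.004) = 1 + j17.308 → |·| ≈ 17.337, ∠ ≈ 86.69°
|L| = 0.64 · 1081.8 · 4.4411 / (173.08 · 17.337) ≈ 1.0247
Gain = 20 log₁₀(1.0247) ≈ 0.21 dB

0.2 dB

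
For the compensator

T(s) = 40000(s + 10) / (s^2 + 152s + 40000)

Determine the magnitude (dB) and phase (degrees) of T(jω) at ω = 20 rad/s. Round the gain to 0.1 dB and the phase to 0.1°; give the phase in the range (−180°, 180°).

27.1 dB, 59.0°

At s = jω = j20:
zero (s+10): 10 + j20 → |·| = √(10²+20²) = √500 ≈ 22.361, ∠ = arctan(20/10) ≈ 63.43°
quadratic: (j20)² + 152·j20 + 40000 = 39600 + j3040 → |·| ≈ 39717, ∠ ≈ 4.39°
|T| = 40000 · 22.361 / 39717 ≈ 22.52
Gain = 20 log₁₀(22.52) ≈ 27.05 dB
∠T = 63.43° − 4.39° = 59.04°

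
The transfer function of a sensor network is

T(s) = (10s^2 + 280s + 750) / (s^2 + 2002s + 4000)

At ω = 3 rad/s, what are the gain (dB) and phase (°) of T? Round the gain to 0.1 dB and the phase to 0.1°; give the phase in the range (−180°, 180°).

-16.6 dB, -4.6°

Substitute s = j3:
Numerator: 10(j3)^2 + 280(j3) + 750 = 660 + j840
Denominator: (j3)^2 + 2002(j3) + 4000 = 3991 + j6006
|N| = √(660² + 840²) ≈ 1068.3, ∠N ≈ 51.84°
|D| = √(3991² + 6006²) ≈ 7211.1, ∠D ≈ 56.40°
|T| = 1068.3 / 7211.1 ≈ 0.14815
Gain = 20 log₁₀(0.14815) ≈ -16.59 dB
∠T = 51.84° − 56.40° = -4.56°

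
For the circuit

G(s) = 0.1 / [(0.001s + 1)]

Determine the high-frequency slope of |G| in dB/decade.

-20 dB/decade

Each pole contributes −20 dB/decade at high frequency; each zero contributes +20 dB/decade.
Net: 0 zero(s) − 1 pole(s) → -20 dB/decade.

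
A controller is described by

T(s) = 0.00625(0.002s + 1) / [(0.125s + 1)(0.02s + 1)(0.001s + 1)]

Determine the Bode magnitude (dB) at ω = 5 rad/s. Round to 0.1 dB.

At ω = 5 rad/s:
zero (1 + j5·0.002) = 1 + j0.01 → |·| ≈ 1, ∠ ≈ 0.57°
pole (1 + j5·0.125) = 1 + j0.625 → |·| ≈ 1.1792, ∠ ≈ 32.01°
pole (1 + j5·0.02) = 1 + j0.1 → |·| ≈ 1.005, ∠ ≈ 5.71°
pole (1 + j5·0.001) = 1 + j0.005 → |·| ≈ 1, ∠ ≈ 0.29°
|T| = 0.00625 · 1 / (1.1792 · 1.005 · 1) ≈ 0.0052738
Gain = 20 log₁₀(0.0052738) ≈ -45.56 dB

-45.6 dB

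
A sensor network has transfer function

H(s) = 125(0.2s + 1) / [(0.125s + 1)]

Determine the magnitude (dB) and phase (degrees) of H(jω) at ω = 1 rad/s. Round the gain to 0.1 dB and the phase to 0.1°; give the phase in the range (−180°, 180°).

42.0 dB, 4.2°

At ω = 1 rad/s:
zero (1 + j1·0.2) = 1 + j0.2 → |·| ≈ 1.0198, ∠ ≈ 11.31°
pole (1 + j1·0.125) = 1 + j0.125 → |·| ≈ 1.0078, ∠ ≈ 7.13°
|H| = 125 · 1.0198 / (1.0078) ≈ 126.49
Gain = 20 log₁₀(126.49) ≈ 42.04 dB
∠H = (11.31°) − (7.13°) = 4.18°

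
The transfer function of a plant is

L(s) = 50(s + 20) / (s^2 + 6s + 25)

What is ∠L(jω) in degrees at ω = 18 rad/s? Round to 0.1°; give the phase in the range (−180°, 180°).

-118.2°

At s = jω = j18:
zero (s+20): 20 + j18 → |·| = √(20²+18²) = √724 ≈ 26.907, ∠ = arctan(18/20) ≈ 41.99°
quadratic: (j18)² + 6·j18 + 25 = -299 + j108 → |·| ≈ 317.91, ∠ ≈ 160.14°
∠L = 41.99° − 160.14° = -118.15°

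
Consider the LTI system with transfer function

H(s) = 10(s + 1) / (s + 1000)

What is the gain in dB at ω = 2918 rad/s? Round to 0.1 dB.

At s = jω = j2918:
zero (s+1): 1 + j2918 → |·| = √(1²+2918²) = √8514725 ≈ 2918, ∠ = arctan(2918/1) ≈ 89.98°
pole (s+1000): 1000 + j2918 → |·| = √(1000²+2918²) = √9514724 ≈ 3084.6, ∠ = arctan(2918/1000) ≈ 71.08°
|H| = 10 · 2918 / 3084.6 ≈ 9.4599
Gain = 20 log₁₀(9.4599) ≈ 19.52 dB

19.5 dB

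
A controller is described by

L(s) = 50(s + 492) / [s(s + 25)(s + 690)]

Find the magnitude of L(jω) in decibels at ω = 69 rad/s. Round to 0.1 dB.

At s = jω = j69:
zero (s+492): 492 + j69 → |·| = √(492²+69²) = √246825 ≈ 496.81, ∠ = arctan(69/492) ≈ 7.98°
pole (s+25): 25 + j69 → |·| = √(25²+69²) = √5386 ≈ 73.389, ∠ = arctan(69/25) ≈ 70.08°
pole (s+690): 690 + j69 → |·| = √(690²+69²) = √480861 ≈ 693.44, ∠ = arctan(69/690) ≈ 5.71°
pole at origin: |s| = 69, ∠ = 90.00° (in denominator)
|L| = 50 · 496.81 / 3.5115e+06 ≈ 0.007074
Gain = 20 log₁₀(0.007074) ≈ -43.01 dB

-43.0 dB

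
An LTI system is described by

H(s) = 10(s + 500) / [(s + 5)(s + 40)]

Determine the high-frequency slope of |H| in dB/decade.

-20 dB/decade

Each pole contributes −20 dB/decade at high frequency; each zero contributes +20 dB/decade.
Net: 1 zero(s) − 2 pole(s) → -20 dB/decade.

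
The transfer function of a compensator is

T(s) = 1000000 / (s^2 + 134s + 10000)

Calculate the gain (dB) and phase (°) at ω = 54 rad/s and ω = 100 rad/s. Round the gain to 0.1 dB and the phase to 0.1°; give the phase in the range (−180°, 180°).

At s = jω = j54:
quadratic: (j54)² + 134·j54 + 10000 = 7084 + j7236 → |·| ≈ 10126, ∠ ≈ 45.61°
|T| = 1000000 / 10126 ≈ 98.756
Gain = 20 log₁₀(98.756) ≈ 39.89 dB
∠T = 0.00° − 45.61° = -45.61°

At s = jω = j100:
quadratic: (j100)² + 134·j100 + 10000 = 0 + j13400 → |·| ≈ 13400, ∠ ≈ 90.00°
|T| = 1000000 / 13400 ≈ 74.627
Gain = 20 log₁₀(74.627) ≈ 37.46 dB
∠T = 0.00° − 90.00° = -90.00°

ω = 54: 39.9 dB, -45.6°; ω = 100: 37.5 dB, -90.0°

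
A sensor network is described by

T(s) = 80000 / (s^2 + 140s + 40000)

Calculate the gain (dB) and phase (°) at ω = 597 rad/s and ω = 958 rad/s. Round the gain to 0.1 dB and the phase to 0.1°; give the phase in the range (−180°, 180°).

ω = 597: -12.2 dB, -165.2°; ω = 958: -20.9 dB, -171.3°

At s = jω = j597:
quadratic: (j597)² + 140·j597 + 40000 = -316409 + j83580 → |·| ≈ 3.2726e+05, ∠ ≈ 165.20°
|T| = 80000 / 3.2726e+05 ≈ 0.24445
Gain = 20 log₁₀(0.24445) ≈ -12.24 dB
∠T = 0.00° − 165.20° = -165.20°

At s = jω = j958:
quadratic: (j958)² + 140·j958 + 40000 = -877764 + j134120 → |·| ≈ 8.8795e+05, ∠ ≈ 171.31°
|T| = 80000 / 8.8795e+05 ≈ 0.090095
Gain = 20 log₁₀(0.090095) ≈ -20.91 dB
∠T = 0.00° − 171.31° = -171.31°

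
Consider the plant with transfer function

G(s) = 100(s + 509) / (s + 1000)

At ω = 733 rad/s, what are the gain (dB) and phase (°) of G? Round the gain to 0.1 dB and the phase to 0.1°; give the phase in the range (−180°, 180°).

37.1 dB, 19.0°

At s = jω = j733:
zero (s+509): 509 + j733 → |·| = √(509²+733²) = √796370 ≈ 892.4, ∠ = arctan(733/509) ≈ 55.22°
pole (s+1000): 1000 + j733 → |·| = √(1000²+733²) = √1537289 ≈ 1239.9, ∠ = arctan(733/1000) ≈ 36.24°
|G| = 100 · 892.4 / 1239.9 ≈ 71.974
Gain = 20 log₁₀(71.974) ≈ 37.14 dB
∠G = 55.22° − 36.24° = 18.98°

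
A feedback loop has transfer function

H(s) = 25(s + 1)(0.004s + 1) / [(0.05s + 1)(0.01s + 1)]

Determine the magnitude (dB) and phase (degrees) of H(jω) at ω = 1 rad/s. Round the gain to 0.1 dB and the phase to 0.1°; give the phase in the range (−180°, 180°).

At ω = 1 rad/s:
zero (1 + j1·1) = 1 + j1 → |·| ≈ 1.4142, ∠ ≈ 45.00°
zero (1 + j1·0.004) = 1 + j0.004 → |·| ≈ 1, ∠ ≈ 0.23°
pole (1 + j1·0.05) = 1 + j0.05 → |·| ≈ 1.0012, ∠ ≈ 2.86°
pole (1 + j1·0.01) = 1 + j0.01 → |·| ≈ 1, ∠ ≈ 0.57°
|H| = 25 · 1.4142 · 1 / (1.0012 · 1) ≈ 35.313
Gain = 20 log₁₀(35.313) ≈ 30.96 dB
∠H = (45.00° + 0.23°) − (2.86° + 0.57°) = 41.80°

31.0 dB, 41.8°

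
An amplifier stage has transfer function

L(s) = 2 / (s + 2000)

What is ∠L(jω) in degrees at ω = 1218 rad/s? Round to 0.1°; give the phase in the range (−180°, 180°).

At s = jω = j1218:
pole (s+2000): 2000 + j1218 → |·| = √(2000²+1218²) = √5483524 ≈ 2341.7, ∠ = arctan(1218/2000) ≈ 31.34°
∠L = 0.00° − 31.34° = -31.34°

-31.3°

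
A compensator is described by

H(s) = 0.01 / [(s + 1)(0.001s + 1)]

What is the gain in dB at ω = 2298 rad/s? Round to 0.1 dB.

-115.2 dB

At ω = 2298 rad/s:
pole (1 + j2298·1) = 1 + j2298 → |·| ≈ 2298, ∠ ≈ 89.98°
pole (1 + j2298·0.001) = 1 + j2.298 → |·| ≈ 2.5062, ∠ ≈ 66.48°
|H| = 0.01 · 1 / (2298 · 2.5062) ≈ 1.7363e-06
Gain = 20 log₁₀(1.7363e-06) ≈ -115.21 dB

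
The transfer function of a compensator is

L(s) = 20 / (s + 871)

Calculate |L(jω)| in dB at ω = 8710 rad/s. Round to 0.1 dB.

Substitute s = j8710:
Numerator: 20 = 20 + j0
Denominator: (j8710) + 871 = 871 + j8710
|N| = √(20² + 0²) ≈ 20, ∠N ≈ 0.00°
|D| = √(871² + 8710²) ≈ 8753.4, ∠D ≈ 84.29°
|L| = 20 / 8753.4 ≈ 0.0022848
Gain = 20 log₁₀(0.0022848) ≈ -52.82 dB

-52.8 dB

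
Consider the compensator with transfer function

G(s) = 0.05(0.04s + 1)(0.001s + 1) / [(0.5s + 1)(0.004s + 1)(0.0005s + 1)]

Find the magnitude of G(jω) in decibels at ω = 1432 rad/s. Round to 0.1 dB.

At ω = 1432 rad/s:
zero (1 + j1432·0.04) = 1 + j57.28 → |·| ≈ 57.289, ∠ ≈ 89.00°
zero (1 + j1432·0.001) = 1 + j1.432 → |·| ≈ 1.7466, ∠ ≈ 55.07°
pole (1 + j1432·0.5) = 1 + j716 → |·| ≈ 716, ∠ ≈ 89.92°
pole (1 + j1432·0.004) = 1 + j5.728 → |·| ≈ 5.8146, ∠ ≈ 80.10°
pole (1 + j1432·0.0005) = 1 + j0.716 → |·| ≈ 1.2299, ∠ ≈ 35.60°
|G| = 0.05 · 57.289 · 1.7466 / (716 · 5.8146 · 1.2299) ≈ 0.00097708
Gain = 20 log₁₀(0.00097708) ≈ -60.20 dB

-60.2 dB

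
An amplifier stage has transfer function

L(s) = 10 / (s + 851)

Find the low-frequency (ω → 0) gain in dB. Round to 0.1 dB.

L(0) = 10 / 851 ≈ 0.011751
20 log₁₀(0.011751) ≈ -38.60 dB

-38.6 dB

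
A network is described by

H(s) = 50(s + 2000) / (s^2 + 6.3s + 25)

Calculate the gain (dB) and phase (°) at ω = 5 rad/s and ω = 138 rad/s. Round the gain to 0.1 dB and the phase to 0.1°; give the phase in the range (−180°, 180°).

At s = jω = j5:
zero (s+2000): 2000 + j5 → |·| = √(2000²+5²) = √4000025 ≈ 2000, ∠ = arctan(5/2000) ≈ 0.14°
quadratic: (j5)² + 6.3·j5 + 25 = 0 + j31.5 → |·| ≈ 31.5, ∠ ≈ 90.00°
|H| = 50 · 2000 / 31.5 ≈ 3174.6
Gain = 20 log₁₀(3174.6) ≈ 70.03 dB
∠H = 0.14° − 90.00° = -89.86°

At s = jω = j138:
zero (s+2000): 2000 + j138 → |·| = √(2000²+138²) = √4019044 ≈ 2004.8, ∠ = arctan(138/2000) ≈ 3.95°
quadratic: (j138)² + 6.3·j138 + 25 = -19019 + j869.4 → |·| ≈ 19039, ∠ ≈ 177.38°
|H| = 50 · 2004.8 / 19039 ≈ 5.265
Gain = 20 log₁₀(5.265) ≈ 14.43 dB
∠H = 3.95° − 177.38° = -173.43°

ω = 5: 70.0 dB, -89.9°; ω = 138: 14.4 dB, -173.4°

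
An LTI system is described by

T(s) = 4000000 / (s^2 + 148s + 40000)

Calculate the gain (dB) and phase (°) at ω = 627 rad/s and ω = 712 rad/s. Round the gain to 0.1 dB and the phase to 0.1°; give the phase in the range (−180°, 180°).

ω = 627: 20.8 dB, -165.3°; ω = 712: 18.4 dB, -167.3°

At s = jω = j627:
quadratic: (j627)² + 148·j627 + 40000 = -353129 + j92796 → |·| ≈ 3.6512e+05, ∠ ≈ 165.28°
|T| = 4000000 / 3.6512e+05 ≈ 10.955
Gain = 20 log₁₀(10.955) ≈ 20.79 dB
∠T = 0.00° − 165.28° = -165.28°

At s = jω = j712:
quadratic: (j712)² + 148·j712 + 40000 = -466944 + j105376 → |·| ≈ 4.7869e+05, ∠ ≈ 167.28°
|T| = 4000000 / 4.7869e+05 ≈ 8.3561
Gain = 20 log₁₀(8.3561) ≈ 18.44 dB
∠T = 0.00° − 167.28° = -167.28°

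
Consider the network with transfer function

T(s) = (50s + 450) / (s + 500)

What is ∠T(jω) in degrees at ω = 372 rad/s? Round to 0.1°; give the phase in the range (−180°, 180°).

Substitute s = j372:
Numerator: 50(j372) + 450 = 450 + j18600
Denominator: (j372) + 500 = 500 + j372
|N| = √(450² + 18600²) ≈ 18605, ∠N ≈ 88.61°
|D| = √(500² + 372²) ≈ 623.2, ∠D ≈ 36.65°
∠T = 88.61° − 36.65° = 51.96°

52.0°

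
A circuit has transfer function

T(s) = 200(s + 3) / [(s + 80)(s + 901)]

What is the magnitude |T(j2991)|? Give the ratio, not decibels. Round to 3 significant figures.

At s = jω = j2991:
zero (s+3): 3 + j2991 → |·| = √(3²+2991²) = √8946090 ≈ 2991, ∠ = arctan(2991/3) ≈ 89.94°
pole (s+80): 80 + j2991 → |·| = √(80²+2991²) = √8952481 ≈ 2992.1, ∠ = arctan(2991/80) ≈ 88.47°
pole (s+901): 901 + j2991 → |·| = √(901²+2991²) = √9757882 ≈ 3123.8, ∠ = arctan(2991/901) ≈ 73.24°
|T| = 200 · 2991 / 9.3467e+06 ≈ 0.064001

0.0640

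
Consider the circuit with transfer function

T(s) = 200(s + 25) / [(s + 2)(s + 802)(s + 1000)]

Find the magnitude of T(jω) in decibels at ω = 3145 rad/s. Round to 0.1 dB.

-94.6 dB

At s = jω = j3145:
zero (s+25): 25 + j3145 → |·| = √(25²+3145²) = √9891650 ≈ 3145.1, ∠ = arctan(3145/25) ≈ 89.54°
pole (s+2): 2 + j3145 → |·| = √(2²+3145²) = √9891029 ≈ 3145, ∠ = arctan(3145/2) ≈ 89.96°
pole (s+802): 802 + j3145 → |·| = √(802²+3145²) = √10534229 ≈ 3245.6, ∠ = arctan(3145/802) ≈ 75.69°
pole (s+1000): 1000 + j3145 → |·| = √(1000²+3145²) = √10891025 ≈ 3300.2, ∠ = arctan(3145/1000) ≈ 72.36°
|T| = 200 · 3145.1 / 3.3687e+10 ≈ 1.8672e-05
Gain = 20 log₁₀(1.8672e-05) ≈ -94.58 dB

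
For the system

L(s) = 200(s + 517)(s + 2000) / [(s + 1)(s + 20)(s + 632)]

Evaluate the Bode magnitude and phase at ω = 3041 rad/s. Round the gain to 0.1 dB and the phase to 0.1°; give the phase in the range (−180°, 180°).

-22.1 dB, -120.8°

At s = jω = j3041:
zero (s+517): 517 + j3041 → |·| = √(517²+3041²) = √9514970 ≈ 3084.6, ∠ = arctan(3041/517) ≈ 80.35°
zero (s+2000): 2000 + j3041 → |·| = √(2000²+3041²) = √13247681 ≈ 3639.7, ∠ = arctan(3041/2000) ≈ 56.67°
pole (s+1): 1 + j3041 → |·| = √(1²+3041²) = √9247682 ≈ 3041, ∠ = arctan(3041/1) ≈ 89.98°
pole (s+20): 20 + j3041 → |·| = √(20²+3041²) = √9248081 ≈ 3041.1, ∠ = arctan(3041/20) ≈ 89.62°
pole (s+632): 632 + j3041 → |·| = √(632²+3041²) = √9647105 ≈ 3106, ∠ = arctan(3041/632) ≈ 78.26°
|L| = 200 · 1.1227e+07 / 2.8724e+10 ≈ 0.078172
Gain = 20 log₁₀(0.078172) ≈ -22.14 dB
∠L = 137.02° − 257.86° = -120.84°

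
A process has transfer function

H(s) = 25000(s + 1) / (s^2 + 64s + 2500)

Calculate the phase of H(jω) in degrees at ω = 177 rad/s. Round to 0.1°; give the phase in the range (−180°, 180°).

At s = jω = j177:
zero (s+1): 1 + j177 → |·| = √(1²+177²) = √31330 ≈ 177, ∠ = arctan(177/1) ≈ 89.68°
quadratic: (j177)² + 64·j177 + 2500 = -28829 + j11328 → |·| ≈ 30975, ∠ ≈ 158.55°
∠H = 89.68° − 158.55° = -68.87°

-68.9°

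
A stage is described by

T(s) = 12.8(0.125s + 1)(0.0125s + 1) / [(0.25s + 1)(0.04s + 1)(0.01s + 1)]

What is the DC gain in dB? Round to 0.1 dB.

22.1 dB

T(0) = 12.8 · 1 / 1 = 12.8
20 log₁₀(12.8) ≈ 22.14 dB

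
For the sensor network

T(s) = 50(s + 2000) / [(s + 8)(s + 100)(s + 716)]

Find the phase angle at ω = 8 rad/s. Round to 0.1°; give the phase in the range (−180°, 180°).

-50.0°

At s = jω = j8:
zero (s+2000): 2000 + j8 → |·| = √(2000²+8²) = √4000064 ≈ 2000, ∠ = arctan(8/2000) ≈ 0.23°
pole (s+8): 8 + j8 → |·| = √(8²+8²) = √128 ≈ 11.314, ∠ = arctan(8/8) ≈ 45.00°
pole (s+100): 100 + j8 → |·| = √(100²+8²) = √10064 ≈ 100.32, ∠ = arctan(8/100) ≈ 4.57°
pole (s+716): 716 + j8 → |·| = √(716²+8²) = √512720 ≈ 716.04, ∠ = arctan(8/716) ≈ 0.64°
∠T = 0.23° − 50.21° = -49.98°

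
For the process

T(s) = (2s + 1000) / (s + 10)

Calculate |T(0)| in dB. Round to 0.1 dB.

40.0 dB

T(0) = 1000 / 10 = 100
20 log₁₀(100) ≈ 40.00 dB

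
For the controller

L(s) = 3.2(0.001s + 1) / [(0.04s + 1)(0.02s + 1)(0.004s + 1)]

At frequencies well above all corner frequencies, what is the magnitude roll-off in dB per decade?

-40 dB/decade

Each pole contributes −20 dB/decade at high frequency; each zero contributes +20 dB/decade.
Net: 1 zero(s) − 3 pole(s) → -40 dB/decade.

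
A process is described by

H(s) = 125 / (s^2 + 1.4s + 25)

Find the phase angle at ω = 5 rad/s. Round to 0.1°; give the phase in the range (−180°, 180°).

At s = jω = j5:
quadratic: (j5)² + 1.4·j5 + 25 = 0 + j7 → |·| ≈ 7, ∠ ≈ 90.00°
∠H = 0.00° − 90.00° = -90.00°

-90.0°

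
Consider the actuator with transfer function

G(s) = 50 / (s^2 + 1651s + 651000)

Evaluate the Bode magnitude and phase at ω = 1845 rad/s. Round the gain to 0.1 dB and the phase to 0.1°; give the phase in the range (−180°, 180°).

Substitute s = j1845:
Numerator: 50 = 50 + j0
Denominator: (j1845)^2 + 1651(j1845) + 651000 = -2753025 + j3046095
|N| = √(50² + 0²) ≈ 50, ∠N ≈ 0.00°
|D| = √(2753025² + 3046095²) ≈ 4.1058e+06, ∠D ≈ 132.11°
|G| = 50 / 4.1058e+06 ≈ 1.2178e-05
Gain = 20 log₁₀(1.2178e-05) ≈ -98.29 dB
∠G = 0.00° − 132.11° = -132.11°

-98.3 dB, -132.1°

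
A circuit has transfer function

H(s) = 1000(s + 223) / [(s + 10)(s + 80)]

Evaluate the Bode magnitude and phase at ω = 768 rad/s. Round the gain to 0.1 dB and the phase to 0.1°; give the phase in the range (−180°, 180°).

At s = jω = j768:
zero (s+223): 223 + j768 → |·| = √(223²+768²) = √639553 ≈ 799.72, ∠ = arctan(768/223) ≈ 73.81°
pole (s+10): 10 + j768 → |·| = √(10²+768²) = √589924 ≈ 768.07, ∠ = arctan(768/10) ≈ 89.25°
pole (s+80): 80 + j768 → |·| = √(80²+768²) = √596224 ≈ 772.16, ∠ = arctan(768/80) ≈ 84.05°
|H| = 1000 · 799.72 / 5.9307e+05 ≈ 1.3484
Gain = 20 log₁₀(1.3484) ≈ 2.60 dB
∠H = 73.81° − 173.30° = -99.49°

2.6 dB, -99.5°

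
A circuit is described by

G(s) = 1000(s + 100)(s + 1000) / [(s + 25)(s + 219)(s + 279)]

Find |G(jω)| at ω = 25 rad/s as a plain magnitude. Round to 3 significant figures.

At s = jω = j25:
zero (s+100): 100 + j25 → |·| = √(100²+25²) = √10625 ≈ 103.08, ∠ = arctan(25/100) ≈ 14.04°
zero (s+1000): 1000 + j25 → |·| = √(1000²+25²) = √1000625 ≈ 1000.3, ∠ = arctan(25/1000) ≈ 1.43°
pole (s+25): 25 + j25 → |·| = √(25²+25²) = √1250 ≈ 35.355, ∠ = arctan(25/25) ≈ 45.00°
pole (s+219): 219 + j25 → |·| = √(219²+25²) = √48586 ≈ 220.42, ∠ = arctan(25/219) ≈ 6.51°
pole (s+279): 279 + j25 → |·| = √(279²+25²) = √78466 ≈ 280.12, ∠ = arctan(25/279) ≈ 5.12°
|G| = 1000 · 1.0311e+05 / 2.183e+06 ≈ 47.233

47.2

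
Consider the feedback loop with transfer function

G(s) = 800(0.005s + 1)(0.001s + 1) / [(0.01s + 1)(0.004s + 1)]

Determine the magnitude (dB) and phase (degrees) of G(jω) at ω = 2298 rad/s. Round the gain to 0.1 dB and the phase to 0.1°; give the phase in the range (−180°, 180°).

At ω = 2298 rad/s:
zero (1 + j2298·0.005) = 1 + j11.49 → |·| ≈ 11.533, ∠ ≈ 85.03°
zero (1 + j2298·0.001) = 1 + j2.298 → |·| ≈ 2.5062, ∠ ≈ 66.48°
pole (1 + j2298·0.01) = 1 + j22.98 → |·| ≈ 23.002, ∠ ≈ 87.51°
pole (1 + j2298·0.004) = 1 + j9.192 → |·| ≈ 9.2462, ∠ ≈ 83.79°
|G| = 800 · 11.533 · 2.5062 / (23.002 · 9.2462) ≈ 108.72
Gain = 20 log₁₀(108.72) ≈ 40.73 dB
∠G = (85.03° + 66.48°) − (87.51° + 83.79°) = -19.79°

40.7 dB, -19.8°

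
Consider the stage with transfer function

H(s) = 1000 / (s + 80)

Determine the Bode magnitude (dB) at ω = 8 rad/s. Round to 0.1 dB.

Substitute s = j8:
Numerator: 1000 = 1000 + j0
Denominator: (j8) + 80 = 80 + j8
|N| = √(1000² + 0²) ≈ 1000, ∠N ≈ 0.00°
|D| = √(80² + 8²) ≈ 80.399, ∠D ≈ 5.71°
|H| = 1000 / 80.399 ≈ 12.438
Gain = 20 log₁₀(12.438) ≈ 21.90 dB

21.9 dB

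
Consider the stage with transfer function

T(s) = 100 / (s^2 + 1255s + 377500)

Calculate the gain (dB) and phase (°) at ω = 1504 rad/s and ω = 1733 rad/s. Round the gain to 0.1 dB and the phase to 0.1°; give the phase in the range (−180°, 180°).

Substitute s = j1504:
Numerator: 100 = 100 + j0
Denominator: (j1504)^2 + 1255(j1504) + 377500 = -1884516 + j1887520
|N| = √(100² + 0²) ≈ 100, ∠N ≈ 0.00°
|D| = √(1884516² + 1887520²) ≈ 2.6672e+06, ∠D ≈ 134.95°
|T| = 100 / 2.6672e+06 ≈ 3.7493e-05
Gain = 20 log₁₀(3.7493e-05) ≈ -88.52 dB
∠T = 0.00° − 134.95° = -134.95°

Substitute s = j1733:
Numerator: 100 = 100 + j0
Denominator: (j1733)^2 + 1255(j1733) + 377500 = -2625789 + j2174915
|N| = √(100² + 0²) ≈ 100, ∠N ≈ 0.00°
|D| = √(2625789² + 2174915²) ≈ 3.4095e+06, ∠D ≈ 140.37°
|T| = 100 / 3.4095e+06 ≈ 2.933e-05
Gain = 20 log₁₀(2.933e-05) ≈ -90.65 dB
∠T = 0.00° − 140.37° = -140.37°

ω = 1504: -88.5 dB, -135.0°; ω = 1733: -90.7 dB, -140.4°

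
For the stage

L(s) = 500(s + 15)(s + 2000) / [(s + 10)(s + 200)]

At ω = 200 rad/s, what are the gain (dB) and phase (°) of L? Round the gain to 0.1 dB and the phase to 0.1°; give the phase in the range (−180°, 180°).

At s = jω = j200:
zero (s+15): 15 + j200 → |·| = √(15²+200²) = √40225 ≈ 200.56, ∠ = arctan(200/15) ≈ 85.71°
zero (s+2000): 2000 + j200 → |·| = √(2000²+200²) = √4040000 ≈ 2010, ∠ = arctan(200/2000) ≈ 5.71°
pole (s+10): 10 + j200 → |·| = √(10²+200²) = √40100 ≈ 200.25, ∠ = arctan(200/10) ≈ 87.14°
pole (s+200): 200 + j200 → |·| = √(200²+200²) = √80000 ≈ 282.84, ∠ = arctan(200/200) ≈ 45.00°
|L| = 500 · 4.0313e+05 / 56639 ≈ 3558.8
Gain = 20 log₁₀(3558.8) ≈ 71.03 dB
∠L = 91.42° − 132.14° = -40.72°

71.0 dB, -40.7°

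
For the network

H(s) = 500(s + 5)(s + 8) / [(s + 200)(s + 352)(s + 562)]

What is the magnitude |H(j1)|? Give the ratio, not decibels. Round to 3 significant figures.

0.000520

At s = jω = j1:
zero (s+5): 5 + j1 → |·| = √(5²+1²) = √26 ≈ 5.099, ∠ = arctan(1/5) ≈ 11.31°
zero (s+8): 8 + j1 → |·| = √(8²+1²) = √65 ≈ 8.0623, ∠ = arctan(1/8) ≈ 7.13°
pole (s+200): 200 + j1 → |·| = √(200²+1²) = √40001 ≈ 200, ∠ = arctan(1/200) ≈ 0.29°
pole (s+352): 352 + j1 → |·| = √(352²+1²) = √123905 ≈ 352, ∠ = arctan(1/352) ≈ 0.16°
pole (s+562): 562 + j1 → |·| = √(562²+1²) = √315845 ≈ 562, ∠ = arctan(1/562) ≈ 0.10°
|H| = 500 · 41.11 / 3.9565e+07 ≈ 0.00051952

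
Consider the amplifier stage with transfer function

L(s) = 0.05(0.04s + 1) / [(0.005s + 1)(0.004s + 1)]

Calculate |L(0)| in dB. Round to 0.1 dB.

L(0) = 0.05 · 1 / 1 = 0.05
20 log₁₀(0.05) ≈ -26.02 dB

-26.0 dB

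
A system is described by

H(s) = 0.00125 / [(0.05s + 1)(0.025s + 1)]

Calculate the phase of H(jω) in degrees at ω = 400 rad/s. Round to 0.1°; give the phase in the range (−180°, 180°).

At ω = 400 rad/s:
pole (1 + j400·0.05) = 1 + j20 → |·| ≈ 20.025, ∠ ≈ 87.14°
pole (1 + j400·0.025) = 1 + j10 → |·| ≈ 10.05, ∠ ≈ 84.29°
∠H = (0°) − (87.14° + 84.29°) = -171.43°

-171.4°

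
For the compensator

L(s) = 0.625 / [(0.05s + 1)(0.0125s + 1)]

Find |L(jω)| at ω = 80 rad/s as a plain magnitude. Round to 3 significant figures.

0.107

At ω = 80 rad/s:
pole (1 + j80·0.05) = 1 + j4 → |·| ≈ 4.1231, ∠ ≈ 75.96°
pole (1 + j80·0.0125) = 1 + j1 → |·| ≈ 1.4142, ∠ ≈ 45.00°
|L| = 0.625 · 1 / (4.1231 · 1.4142) ≈ 0.10719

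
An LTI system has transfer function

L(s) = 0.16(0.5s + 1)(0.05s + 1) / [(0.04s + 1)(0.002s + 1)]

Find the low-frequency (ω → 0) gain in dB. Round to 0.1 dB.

L(0) = 0.16 · 1 / 1 = 0.16
20 log₁₀(0.16) ≈ -15.92 dB

-15.9 dB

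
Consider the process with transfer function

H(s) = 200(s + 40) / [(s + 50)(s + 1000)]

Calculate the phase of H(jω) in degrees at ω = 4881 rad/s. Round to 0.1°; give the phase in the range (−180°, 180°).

-78.3°

At s = jω = j4881:
zero (s+40): 40 + j4881 → |·| = √(40²+4881²) = √23825761 ≈ 4881.2, ∠ = arctan(4881/40) ≈ 89.53°
pole (s+50): 50 + j4881 → |·| = √(50²+4881²) = √23826661 ≈ 4881.3, ∠ = arctan(4881/50) ≈ 89.41°
pole (s+1000): 1000 + j4881 → |·| = √(1000²+4881²) = √24824161 ≈ 4982.4, ∠ = arctan(4881/1000) ≈ 78.42°
∠H = 89.53° − 167.83° = -78.30°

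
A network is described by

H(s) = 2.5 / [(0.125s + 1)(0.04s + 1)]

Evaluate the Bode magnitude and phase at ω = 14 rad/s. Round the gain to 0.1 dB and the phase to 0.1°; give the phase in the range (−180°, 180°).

At ω = 14 rad/s:
pole (1 + j14·0.125) = 1 + j1.75 → |·| ≈ 2.0156, ∠ ≈ 60.26°
pole (1 + j14·0.04) = 1 + j0.56 → |·| ≈ 1.1461, ∠ ≈ 29.25°
|H| = 2.5 · 1 / (2.0156 · 1.1461) ≈ 1.0822
Gain = 20 log₁₀(1.0822) ≈ 0.69 dB
∠H = (0°) − (60.26° + 29.25°) = -89.51°

0.7 dB, -89.5°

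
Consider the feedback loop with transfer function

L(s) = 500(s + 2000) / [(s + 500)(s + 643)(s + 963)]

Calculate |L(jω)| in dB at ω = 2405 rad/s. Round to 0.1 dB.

At s = jω = j2405:
zero (s+2000): 2000 + j2405 → |·| = √(2000²+2405²) = √9784025 ≈ 3127.9, ∠ = arctan(2405/2000) ≈ 50.25°
pole (s+500): 500 + j2405 → |·| = √(500²+2405²) = √6034025 ≈ 2456.4, ∠ = arctan(2405/500) ≈ 78.26°
pole (s+643): 643 + j2405 → |·| = √(643²+2405²) = √6197474 ≈ 2489.5, ∠ = arctan(2405/643) ≈ 75.03°
pole (s+963): 963 + j2405 → |·| = √(963²+2405²) = √6711394 ≈ 2590.6, ∠ = arctan(2405/963) ≈ 68.18°
|L| = 500 · 3127.9 / 1.5842e+10 ≈ 9.8722e-05
Gain = 20 log₁₀(9.8722e-05) ≈ -80.11 dB

-80.1 dB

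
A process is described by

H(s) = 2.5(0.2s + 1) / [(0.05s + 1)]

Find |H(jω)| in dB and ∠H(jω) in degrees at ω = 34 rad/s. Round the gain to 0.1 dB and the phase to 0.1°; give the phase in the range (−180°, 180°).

18.8 dB, 22.1°

At ω = 34 rad/s:
zero (1 + j34·0.2) = 1 + j6.8 → |·| ≈ 6.8731, ∠ ≈ 81.63°
pole (1 + j34·0.05) = 1 + j1.7 → |·| ≈ 1.9723, ∠ ≈ 59.53°
|H| = 2.5 · 6.8731 / (1.9723) ≈ 8.712
Gain = 20 log₁₀(8.712) ≈ 18.80 dB
∠H = (81.63°) − (59.53°) = 22.10°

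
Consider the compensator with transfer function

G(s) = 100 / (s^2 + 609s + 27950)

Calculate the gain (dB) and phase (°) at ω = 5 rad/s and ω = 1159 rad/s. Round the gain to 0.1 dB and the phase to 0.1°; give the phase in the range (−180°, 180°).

ω = 5: -49.0 dB, -6.2°; ω = 1159: -83.5 dB, -151.8°

Substitute s = j5:
Numerator: 100 = 100 + j0
Denominator: (j5)^2 + 609(j5) + 27950 = 27925 + j3045
|N| = √(100² + 0²) ≈ 100, ∠N ≈ 0.00°
|D| = √(27925² + 3045²) ≈ 28091, ∠D ≈ 6.22°
|G| = 100 / 28091 ≈ 0.0035599
Gain = 20 log₁₀(0.0035599) ≈ -48.97 dB
∠G = 0.00° − 6.22° = -6.22°

Substitute s = j1159:
Numerator: 100 = 100 + j0
Denominator: (j1159)^2 + 609(j1159) + 27950 = -1315331 + j705831
|N| = √(100² + 0²) ≈ 100, ∠N ≈ 0.00°
|D| = √(1315331² + 705831²) ≈ 1.4927e+06, ∠D ≈ 151.78°
|G| = 100 / 1.4927e+06 ≈ 6.6993e-05
Gain = 20 log₁₀(6.6993e-05) ≈ -83.48 dB
∠G = 0.00° − 151.78° = -151.78°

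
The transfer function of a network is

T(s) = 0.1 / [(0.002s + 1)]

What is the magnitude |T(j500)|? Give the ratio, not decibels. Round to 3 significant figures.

0.0707

At ω = 500 rad/s:
pole (1 + j500·0.002) = 1 + j1 → |·| ≈ 1.4142, ∠ ≈ 45.00°
|T| = 0.1 · 1 / (1.4142) ≈ 0.070711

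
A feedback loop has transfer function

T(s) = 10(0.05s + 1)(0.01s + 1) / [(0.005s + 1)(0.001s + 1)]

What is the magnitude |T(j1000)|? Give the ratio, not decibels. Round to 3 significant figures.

At ω = 1000 rad/s:
zero (1 + j1000·0.05) = 1 + j50 → |·| ≈ 50.01, ∠ ≈ 88.85°
zero (1 + j1000·0.01) = 1 + j10 → |·| ≈ 10.05, ∠ ≈ 84.29°
pole (1 + j1000·0.005) = 1 + j5 → |·| ≈ 5.099, ∠ ≈ 78.69°
pole (1 + j1000·0.001) = 1 + j1 → |·| ≈ 1.4142, ∠ ≈ 45.00°
|T| = 10 · 50.01 · 10.05 / (5.099 · 1.4142) ≈ 696.99

697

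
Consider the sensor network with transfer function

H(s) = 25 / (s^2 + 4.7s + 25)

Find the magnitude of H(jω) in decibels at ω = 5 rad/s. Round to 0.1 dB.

0.5 dB

At s = jω = j5:
quadratic: (j5)² + 4.7·j5 + 25 = 0 + j23.5 → |·| ≈ 23.5, ∠ ≈ 90.00°
|H| = 25 / 23.5 ≈ 1.0638
Gain = 20 log₁₀(1.0638) ≈ 0.54 dB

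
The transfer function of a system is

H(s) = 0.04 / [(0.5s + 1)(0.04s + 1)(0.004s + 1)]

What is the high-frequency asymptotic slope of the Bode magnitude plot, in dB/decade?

Each pole contributes −20 dB/decade at high frequency; each zero contributes +20 dB/decade.
Net: 0 zero(s) − 3 pole(s) → -60 dB/decade.

-60 dB/decade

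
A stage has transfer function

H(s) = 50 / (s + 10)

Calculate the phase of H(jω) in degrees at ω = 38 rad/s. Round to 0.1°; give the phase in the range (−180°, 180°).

-75.3°

Substitute s = j38:
Numerator: 50 = 50 + j0
Denominator: (j38) + 10 = 10 + j38
|N| = √(50² + 0²) ≈ 50, ∠N ≈ 0.00°
|D| = √(10² + 38²) ≈ 39.294, ∠D ≈ 75.26°
∠H = 0.00° − 75.26° = -75.26°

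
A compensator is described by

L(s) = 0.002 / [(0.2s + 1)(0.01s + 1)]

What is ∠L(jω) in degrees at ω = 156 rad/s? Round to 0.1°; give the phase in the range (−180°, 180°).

-145.5°

At ω = 156 rad/s:
pole (1 + j156·0.2) = 1 + j31.2 → |·| ≈ 31.216, ∠ ≈ 88.16°
pole (1 + j156·0.01) = 1 + j1.56 → |·| ≈ 1.853, ∠ ≈ 57.34°
∠L = (0°) − (88.16° + 57.34°) = -145.50°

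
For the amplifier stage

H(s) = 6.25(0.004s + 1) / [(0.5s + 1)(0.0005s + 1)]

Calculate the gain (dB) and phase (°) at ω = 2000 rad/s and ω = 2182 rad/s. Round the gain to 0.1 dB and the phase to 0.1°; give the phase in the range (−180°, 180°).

At ω = 2000 rad/s:
zero (1 + j2000·0.004) = 1 + j8 → |·| ≈ 8.0623, ∠ ≈ 82.87°
pole (1 + j2000·0.5) = 1 + j1000 → |·| ≈ 1000, ∠ ≈ 89.94°
pole (1 + j2000·0.0005) = 1 + j1 → |·| ≈ 1.4142, ∠ ≈ 45.00°
|H| = 6.25 · 8.0623 / (1000 · 1.4142) ≈ 0.035631
Gain = 20 log₁₀(0.035631) ≈ -28.96 dB
∠H = (82.87°) − (89.94° + 45.00°) = -52.07°

At ω = 2182 rad/s:
zero (1 + j2182·0.004) = 1 + j8.728 → |·| ≈ 8.7851, ∠ ≈ 83.46°
pole (1 + j2182·0.5) = 1 + j1091 → |·| ≈ 1091, ∠ ≈ 89.95°
pole (1 + j2182·0.0005) = 1 + j1.091 → |·| ≈ 1.48, ∠ ≈ 47.49°
|H| = 6.25 · 8.7851 / (1091 · 1.48) ≈ 0.034005
Gain = 20 log₁₀(0.034005) ≈ -29.37 dB
∠H = (83.46°) − (89.95° + 47.49°) = -53.98°

ω = 2000: -29.0 dB, -52.1°; ω = 2182: -29.4 dB, -54.0°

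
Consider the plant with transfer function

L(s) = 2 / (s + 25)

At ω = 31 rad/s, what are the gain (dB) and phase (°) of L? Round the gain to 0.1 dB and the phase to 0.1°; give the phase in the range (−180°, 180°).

At s = jω = j31:
pole (s+25): 25 + j31 → |·| = √(25²+31²) = √1586 ≈ 39.825, ∠ = arctan(31/25) ≈ 51.12°
|L| = 2 / 39.825 ≈ 0.05022
Gain = 20 log₁₀(0.05022) ≈ -25.98 dB
∠L = 0.00° − 51.12° = -51.12°

-26.0 dB, -51.1°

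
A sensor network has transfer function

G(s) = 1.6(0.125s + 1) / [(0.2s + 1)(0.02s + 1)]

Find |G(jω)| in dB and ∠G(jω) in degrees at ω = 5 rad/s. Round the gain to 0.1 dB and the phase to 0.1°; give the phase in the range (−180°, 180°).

At ω = 5 rad/s:
zero (1 + j5·0.125) = 1 + j0.625 → |·| ≈ 1.1792, ∠ ≈ 32.01°
pole (1 + j5·0.2) = 1 + j1 → |·| ≈ 1.4142, ∠ ≈ 45.00°
pole (1 + j5·0.02) = 1 + j0.1 → |·| ≈ 1.005, ∠ ≈ 5.71°
|G| = 1.6 · 1.1792 / (1.4142 · 1.005) ≈ 1.3275
Gain = 20 log₁₀(1.3275) ≈ 2.46 dB
∠G = (32.01°) − (45.00° + 5.71°) = -18.70°

2.5 dB, -18.7°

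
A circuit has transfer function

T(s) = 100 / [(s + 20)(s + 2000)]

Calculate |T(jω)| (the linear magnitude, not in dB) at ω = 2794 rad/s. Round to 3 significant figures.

At s = jω = j2794:
pole (s+20): 20 + j2794 → |·| = √(20²+2794²) = √7806836 ≈ 2794.1, ∠ = arctan(2794/20) ≈ 89.59°
pole (s+2000): 2000 + j2794 → |·| = √(2000²+2794²) = √11806436 ≈ 3436, ∠ = arctan(2794/2000) ≈ 54.40°
|T| = 100 / 9.6005e+06 ≈ 1.0416e-05

1.04e-05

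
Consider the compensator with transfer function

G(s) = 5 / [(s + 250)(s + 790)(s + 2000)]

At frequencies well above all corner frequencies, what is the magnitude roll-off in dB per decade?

-60 dB/decade

Each pole contributes −20 dB/decade at high frequency; each zero contributes +20 dB/decade.
Net: 0 zero(s) − 3 pole(s) → -60 dB/decade.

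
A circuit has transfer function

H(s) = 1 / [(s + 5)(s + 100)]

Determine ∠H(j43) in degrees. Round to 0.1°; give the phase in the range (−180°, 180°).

-106.6°

At s = jω = j43:
pole (s+5): 5 + j43 → |·| = √(5²+43²) = √1874 ≈ 43.29, ∠ = arctan(43/5) ≈ 83.37°
pole (s+100): 100 + j43 → |·| = √(100²+43²) = √11849 ≈ 108.85, ∠ = arctan(43/100) ≈ 23.27°
∠H = 0.00° − 106.64° = -106.64°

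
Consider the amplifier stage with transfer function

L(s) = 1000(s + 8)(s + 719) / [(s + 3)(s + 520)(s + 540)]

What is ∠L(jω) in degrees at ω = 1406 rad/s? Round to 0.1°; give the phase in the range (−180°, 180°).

-76.0°

At s = jω = j1406:
zero (s+8): 8 + j1406 → |·| = √(8²+1406²) = √1976900 ≈ 1406, ∠ = arctan(1406/8) ≈ 89.67°
zero (s+719): 719 + j1406 → |·| = √(719²+1406²) = √2493797 ≈ 1579.2, ∠ = arctan(1406/719) ≈ 62.92°
pole (s+3): 3 + j1406 → |·| = √(3²+1406²) = √1976845 ≈ 1406, ∠ = arctan(1406/3) ≈ 89.88°
pole (s+520): 520 + j1406 → |·| = √(520²+1406²) = √2247236 ≈ 1499.1, ∠ = arctan(1406/520) ≈ 69.70°
pole (s+540): 540 + j1406 → |·| = √(540²+1406²) = √2268436 ≈ 1506.1, ∠ = arctan(1406/540) ≈ 68.99°
∠L = 152.59° − 228.57° = -75.98°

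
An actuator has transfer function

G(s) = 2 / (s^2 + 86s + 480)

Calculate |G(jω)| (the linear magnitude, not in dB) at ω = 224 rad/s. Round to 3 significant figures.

Substitute s = j224:
Numerator: 2 = 2 + j0
Denominator: (j224)^2 + 86(j224) + 480 = -49696 + j19264
|N| = √(2² + 0²) ≈ 2, ∠N ≈ 0.00°
|D| = √(49696² + 19264²) ≈ 53299, ∠D ≈ 158.81°
|G| = 2 / 53299 ≈ 3.7524e-05

3.75e-05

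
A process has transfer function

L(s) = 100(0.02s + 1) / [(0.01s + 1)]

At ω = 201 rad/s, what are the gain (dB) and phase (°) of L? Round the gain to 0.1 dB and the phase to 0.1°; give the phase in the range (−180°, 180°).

45.3 dB, 12.5°

At ω = 201 rad/s:
zero (1 + j201·0.02) = 1 + j4.02 → |·| ≈ 4.1425, ∠ ≈ 76.03°
pole (1 + j201·0.01) = 1 + j2.01 → |·| ≈ 2.245, ∠ ≈ 63.55°
|L| = 100 · 4.1425 / (2.245) ≈ 184.52
Gain = 20 log₁₀(184.52) ≈ 45.32 dB
∠L = (76.03°) − (63.55°) = 12.48°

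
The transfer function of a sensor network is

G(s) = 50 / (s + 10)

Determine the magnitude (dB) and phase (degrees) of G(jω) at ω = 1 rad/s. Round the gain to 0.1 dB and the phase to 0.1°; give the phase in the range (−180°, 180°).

13.9 dB, -5.7°

Substitute s = j1:
Numerator: 50 = 50 + j0
Denominator: (j1) + 10 = 10 + j1
|N| = √(50² + 0²) ≈ 50, ∠N ≈ 0.00°
|D| = √(10² + 1²) ≈ 10.05, ∠D ≈ 5.71°
|G| = 50 / 10.05 ≈ 4.9751
Gain = 20 log₁₀(4.9751) ≈ 13.94 dB
∠G = 0.00° − 5.71° = -5.71°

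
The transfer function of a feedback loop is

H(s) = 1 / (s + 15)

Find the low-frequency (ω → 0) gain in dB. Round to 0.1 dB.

H(0) = 1 / 15 ≈ 0.066667
20 log₁₀(0.066667) ≈ -23.52 dB

-23.5 dB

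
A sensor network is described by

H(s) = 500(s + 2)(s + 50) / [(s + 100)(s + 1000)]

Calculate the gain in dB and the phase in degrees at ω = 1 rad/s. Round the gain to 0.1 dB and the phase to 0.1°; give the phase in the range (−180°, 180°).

At s = jω = j1:
zero (s+2): 2 + j1 → |·| = √(2²+1²) = √5 ≈ 2.2361, ∠ = arctan(1/2) ≈ 26.57°
zero (s+50): 50 + j1 → |·| = √(50²+1²) = √2501 ≈ 50.01, ∠ = arctan(1/50) ≈ 1.15°
pole (s+100): 100 + j1 → |·| = √(100²+1²) = √10001 ≈ 100, ∠ = arctan(1/100) ≈ 0.57°
pole (s+1000): 1000 + j1 → |·| = √(1000²+1²) = √1000001 ≈ 1000, ∠ = arctan(1/1000) ≈ 0.06°
|H| = 500 · 111.83 / 1e+05 ≈ 0.55915
Gain = 20 log₁₀(0.55915) ≈ -5.05 dB
∠H = 27.72° − 0.63° = 27.09°

-5.1 dB, 27.1°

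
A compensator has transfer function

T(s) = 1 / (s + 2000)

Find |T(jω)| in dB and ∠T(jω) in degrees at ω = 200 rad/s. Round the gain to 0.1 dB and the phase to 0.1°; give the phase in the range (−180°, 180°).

-66.1 dB, -5.7°

At s = jω = j200:
pole (s+2000): 2000 + j200 → |·| = √(2000²+200²) = √4040000 ≈ 2010, ∠ = arctan(200/2000) ≈ 5.71°
|T| = 1 / 2010 ≈ 0.00049751
Gain = 20 log₁₀(0.00049751) ≈ -66.06 dB
∠T = 0.00° − 5.71° = -5.71°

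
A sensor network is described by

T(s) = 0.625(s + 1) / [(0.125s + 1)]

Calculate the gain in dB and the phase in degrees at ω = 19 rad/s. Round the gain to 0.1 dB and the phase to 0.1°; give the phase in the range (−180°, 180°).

13.3 dB, 19.8°

At ω = 19 rad/s:
zero (1 + j19·1) = 1 + j19 → |·| ≈ 19.026, ∠ ≈ 86.99°
pole (1 + j19·0.125) = 1 + j2.375 → |·| ≈ 2.5769, ∠ ≈ 67.17°
|T| = 0.625 · 19.026 / (2.5769) ≈ 4.6146
Gain = 20 log₁₀(4.6146) ≈ 13.28 dB
∠T = (86.99°) − (67.17°) = 19.82°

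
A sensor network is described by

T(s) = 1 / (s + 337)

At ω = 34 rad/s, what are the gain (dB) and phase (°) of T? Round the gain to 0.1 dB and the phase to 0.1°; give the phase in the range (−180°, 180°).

-50.6 dB, -5.8°

At s = jω = j34:
pole (s+337): 337 + j34 → |·| = √(337²+34²) = √114725 ≈ 338.71, ∠ = arctan(34/337) ≈ 5.76°
|T| = 1 / 338.71 ≈ 0.0029524
Gain = 20 log₁₀(0.0029524) ≈ -50.60 dB
∠T = 0.00° − 5.76° = -5.76°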